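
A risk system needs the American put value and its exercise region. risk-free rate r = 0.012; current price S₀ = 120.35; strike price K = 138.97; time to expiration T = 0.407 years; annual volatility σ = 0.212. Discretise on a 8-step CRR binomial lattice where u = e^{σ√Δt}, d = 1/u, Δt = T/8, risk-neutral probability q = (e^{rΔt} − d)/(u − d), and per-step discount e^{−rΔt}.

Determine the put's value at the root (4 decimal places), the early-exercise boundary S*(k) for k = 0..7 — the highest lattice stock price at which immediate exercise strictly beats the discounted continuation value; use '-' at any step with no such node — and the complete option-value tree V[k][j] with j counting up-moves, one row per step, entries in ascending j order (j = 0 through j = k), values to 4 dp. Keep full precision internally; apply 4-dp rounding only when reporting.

Δt=0.05087  u=1.04898  d=0.95331  q=0.49443  discount=0.99939
step 8 (expiry): payoffs max(K−S,0) = 56.8762 48.6374 39.5718 29.5965 18.6200 6.5420 0.0000 0.0000 0.0000
step 7: (k=7,j=0): S=86.1148, (K−S)⁺=52.8552, hold=52.7704 ⇒ V=52.8552 exercise | (k=7,j=1): S=94.7570, (K−S)⁺=44.2130, hold=44.1282 ⇒ V=44.2130 exercise | (k=7,j=2): S=104.2666, (K−S)⁺=34.7034, hold=34.6186 ⇒ V=34.7034 exercise | (k=7,j=3): S=114.7306, (K−S)⁺=24.2394, hold=24.1546 ⇒ V=24.2394 exercise | (k=7,j=4): S=126.2447, (K−S)⁺=12.7253, hold=12.6405 ⇒ V=12.7253 exercise | (k=7,j=5): S=138.9143, (K−S)⁺=0.0557, hold=3.3054 ⇒ V=3.3054 continue | (k=7,j=6): S=152.8554, (K−S)⁺=0.0000, hold=0.0000 ⇒ V=0.0000 continue | (k=7,j=7): S=168.1956, (K−S)⁺=0.0000, hold=0.0000 ⇒ V=0.0000 continue  boundary S*=126.2447
step 6: (k=6,j=0): S=90.3326, (K−S)⁺=48.6374, hold=48.5526 ⇒ V=48.6374 exercise | (k=6,j=1): S=99.3982, (K−S)⁺=39.5718, hold=39.4870 ⇒ V=39.5718 exercise | (k=6,j=2): S=109.3735, (K−S)⁺=29.5965, hold=29.5117 ⇒ V=29.5965 exercise | (k=6,j=3): S=120.3500, (K−S)⁺=18.6200, hold=18.5352 ⇒ V=18.6200 exercise | (k=6,j=4): S=132.4280, (K−S)⁺=6.5420, hold=8.0629 ⇒ V=8.0629 continue | (k=6,j=5): S=145.7182, (K−S)⁺=0.0000, hold=1.6701 ⇒ V=1.6701 continue | (k=6,j=6): S=160.3421, (K−S)⁺=0.0000, hold=0.0000 ⇒ V=0.0000 continue  boundary S*=120.3500
step 5: (k=5,j=0): S=94.7570, (K−S)⁺=44.2130, hold=44.1282 ⇒ V=44.2130 exercise | (k=5,j=1): S=104.2666, (K−S)⁺=34.7034, hold=34.6186 ⇒ V=34.7034 exercise | (k=5,j=2): S=114.7306, (K−S)⁺=24.2394, hold=24.1546 ⇒ V=24.2394 exercise | (k=5,j=3): S=126.2447, (K−S)⁺=12.7253, hold=13.3921 ⇒ V=13.3921 continue | (k=5,j=4): S=138.9143, (K−S)⁺=0.0557, hold=4.8991 ⇒ V=4.8991 continue | (k=5,j=5): S=152.8554, (K−S)⁺=0.0000, hold=0.8438 ⇒ V=0.8438 continue  boundary S*=114.7306
step 4: (k=4,j=0): S=99.3982, (K−S)⁺=39.5718, hold=39.4870 ⇒ V=39.5718 exercise | (k=4,j=1): S=109.3735, (K−S)⁺=29.5965, hold=29.5117 ⇒ V=29.5965 exercise | (k=4,j=2): S=120.3500, (K−S)⁺=18.6200, hold=18.8646 ⇒ V=18.8646 continue | (k=4,j=3): S=132.4280, (K−S)⁺=6.5420, hold=9.1873 ⇒ V=9.1873 continue | (k=4,j=4): S=145.7182, (K−S)⁺=0.0000, hold=2.8923 ⇒ V=2.8923 continue  boundary S*=109.3735
step 3: (k=3,j=0): S=104.2666, (K−S)⁺=34.7034, hold=34.6186 ⇒ V=34.7034 exercise | (k=3,j=1): S=114.7306, (K−S)⁺=24.2394, hold=24.2755 ⇒ V=24.2755 continue | (k=3,j=2): S=126.2447, (K−S)⁺=12.7253, hold=14.0713 ⇒ V=14.0713 continue | (k=3,j=3): S=138.9143, (K−S)⁺=0.0557, hold=6.0711 ⇒ V=6.0711 continue  boundary S*=104.2666
step 2: (k=2,j=0): S=109.3735, (K−S)⁺=29.5965, hold=29.5295 ⇒ V=29.5965 exercise | (k=2,j=1): S=120.3500, (K−S)⁺=18.6200, hold=19.2185 ⇒ V=19.2185 continue | (k=2,j=2): S=132.4280, (K−S)⁺=6.5420, hold=10.1096 ⇒ V=10.1096 continue  boundary S*=109.3735
step 1: (k=1,j=0): S=114.7306, (K−S)⁺=24.2394, hold=24.4503 ⇒ V=24.4503 continue | (k=1,j=1): S=126.2447, (K−S)⁺=12.7253, hold=14.7058 ⇒ V=14.7058 continue  boundary S*=-
step 0: (k=0,j=0): S=120.3500, (K−S)⁺=18.6200, hold=19.6203 ⇒ V=19.6203 continue  boundary S*=-

price = 19.6203
boundary = - - 109.3735 104.2666 109.3735 114.7306 120.3500 126.2447
tree:
19.6203
24.4503 14.7058
29.5965 19.2185 10.1096
34.7034 24.2755 14.0713 6.0711
39.5718 29.5965 18.8646 9.1873 2.8923
44.2130 34.7034 24.2394 13.3921 4.8991 0.8438
48.6374 39.5718 29.5965 18.6200 8.0629 1.6701 0.0000
52.8552 44.2130 34.7034 24.2394 12.7253 3.3054 0.0000 0.0000
56.8762 48.6374 39.5718 29.5965 18.6200 6.5420 0.0000 0.0000 0.0000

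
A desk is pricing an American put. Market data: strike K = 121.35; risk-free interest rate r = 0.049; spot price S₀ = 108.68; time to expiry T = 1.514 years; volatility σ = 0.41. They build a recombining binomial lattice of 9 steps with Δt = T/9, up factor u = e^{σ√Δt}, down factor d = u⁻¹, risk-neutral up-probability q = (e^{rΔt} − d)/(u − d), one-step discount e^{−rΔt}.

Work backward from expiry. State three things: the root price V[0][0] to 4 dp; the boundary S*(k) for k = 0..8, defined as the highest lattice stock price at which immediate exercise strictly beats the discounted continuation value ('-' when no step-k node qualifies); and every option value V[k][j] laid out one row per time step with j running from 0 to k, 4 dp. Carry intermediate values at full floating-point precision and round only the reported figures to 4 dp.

Δt=0.16822, u=1.18313, d=0.84522, q=0.48255, disc=e^(-rΔt)=0.99179
k=9 terminal: V=max(K-S,0) → 97.4242 87.8589 74.4695 55.7271 29.4917 0.0000 0.0000 0.0000 0.0000 0.0000
k=8: j=0 S=28.3073 intr=93.0427 cont=92.0466 V=93.0427[EX]; j=1 S=39.6242 intr=81.7258 cont=80.7296 V=81.7258[EX]; j=2 S=55.4656 intr=65.8844 cont=64.8882 V=65.8844[EX]; j=3 S=77.6402 intr=43.7098 cont=42.7136 V=43.7098[EX]; j=4 S=108.6800 intr=12.6700 cont=15.1351 V=15.1351[hold]; j=5 S=152.1292 intr=0.0000 cont=0.0000 V=0.0000[hold]; j=6 S=212.9489 intr=0.0000 cont=0.0000 V=0.0000[hold]; j=7 S=298.0837 intr=0.0000 cont=0.0000 V=0.0000[hold]; j=8 S=417.2546 intr=0.0000 cont=0.0000 V=0.0000[hold]  S*(8)=77.6402
k=7: j=0 S=33.4911 intr=87.8589 cont=86.8627 V=87.8589[EX]; j=1 S=46.8805 intr=74.4695 cont=73.4733 V=74.4695[EX]; j=2 S=65.6229 intr=55.7271 cont=54.7310 V=55.7271[EX]; j=3 S=91.8583 intr=29.4917 cont=29.6754 V=29.6754[hold]; j=4 S=128.5823 intr=0.0000 cont=7.7673 V=7.7673[hold]; j=5 S=179.9882 intr=0.0000 cont=0.0000 V=0.0000[hold]; j=6 S=251.9456 intr=0.0000 cont=0.0000 V=0.0000[hold]; j=7 S=352.6710 intr=0.0000 cont=0.0000 V=0.0000[hold]  S*(7)=65.6229
k=6: j=0 S=39.6242 intr=81.7258 cont=80.7296 V=81.7258[EX]; j=1 S=55.4656 intr=65.8844 cont=64.8882 V=65.8844[EX]; j=2 S=77.6402 intr=43.7098 cont=42.8015 V=43.7098[EX]; j=3 S=108.6800 intr=12.6700 cont=18.9468 V=18.9468[hold]; j=4 S=152.1292 intr=0.0000 cont=3.9862 V=3.9862[hold]; j=5 S=212.9489 intr=0.0000 cont=0.0000 V=0.0000[hold]; j=6 S=298.0837 intr=0.0000 cont=0.0000 V=0.0000[hold]  S*(6)=77.6402
k=5: j=0 S=46.8805 intr=74.4695 cont=73.4733 V=74.4695[EX]; j=1 S=65.6229 intr=55.7271 cont=54.7310 V=55.7271[EX]; j=2 S=91.8583 intr=29.4917 cont=31.4996 V=31.4996[hold]; j=3 S=128.5823 intr=0.0000 cont=11.6312 V=11.6312[hold]; j=4 S=179.9882 intr=0.0000 cont=2.0457 V=2.0457[hold]; j=5 S=251.9456 intr=0.0000 cont=0.0000 V=0.0000[hold]  S*(5)=65.6229
k=4: j=0 S=55.4656 intr=65.8844 cont=64.8882 V=65.8844[EX]; j=1 S=77.6402 intr=43.7098 cont=43.6746 V=43.7098[EX]; j=2 S=108.6800 intr=12.6700 cont=21.7322 V=21.7322[hold]; j=3 S=152.1292 intr=0.0000 cont=6.9482 V=6.9482[hold]; j=4 S=212.9489 intr=0.0000 cont=1.0499 V=1.0499[hold]  S*(4)=77.6402
k=3: j=0 S=65.6229 intr=55.7271 cont=54.7310 V=55.7271[EX]; j=1 S=91.8583 intr=29.4917 cont=32.8327 V=32.8327[hold]; j=2 S=128.5823 intr=0.0000 cont=14.4783 V=14.4783[hold]; j=3 S=179.9882 intr=0.0000 cont=4.0683 V=4.0683[hold]  S*(3)=65.6229
k=2: j=0 S=77.6402 intr=43.7098 cont=44.3126 V=44.3126[hold]; j=1 S=108.6800 intr=12.6700 cont=23.7789 V=23.7789[hold]; j=2 S=152.1292 intr=0.0000 cont=9.3773 V=9.3773[hold]  S*(2)=-
k=1: j=0 S=91.8583 intr=29.4917 cont=34.1215 V=34.1215[hold]; j=1 S=128.5823 intr=0.0000 cont=16.6912 V=16.6912[hold]  S*(1)=-
k=0: j=0 S=108.6800 intr=12.6700 cont=25.4994 V=25.4994[hold]  S*(0)=-

price = 25.4994
boundary = - - - 65.6229 77.6402 65.6229 77.6402 65.6229 77.6402
tree:
25.4994
34.1215 16.6912
44.3126 23.7789 9.3773
55.7271 32.8327 14.4783 4.0683
65.8844 43.7098 21.7322 6.9482 1.0499
74.4695 55.7271 31.4996 11.6312 2.0457 0.0000
81.7258 65.8844 43.7098 18.9468 3.9862 0.0000 0.0000
87.8589 74.4695 55.7271 29.6754 7.7673 0.0000 0.0000 0.0000
93.0427 81.7258 65.8844 43.7098 15.1351 0.0000 0.0000 0.0000 0.0000
97.4242 87.8589 74.4695 55.7271 29.4917 0.0000 0.0000 0.0000 0.0000 0.0000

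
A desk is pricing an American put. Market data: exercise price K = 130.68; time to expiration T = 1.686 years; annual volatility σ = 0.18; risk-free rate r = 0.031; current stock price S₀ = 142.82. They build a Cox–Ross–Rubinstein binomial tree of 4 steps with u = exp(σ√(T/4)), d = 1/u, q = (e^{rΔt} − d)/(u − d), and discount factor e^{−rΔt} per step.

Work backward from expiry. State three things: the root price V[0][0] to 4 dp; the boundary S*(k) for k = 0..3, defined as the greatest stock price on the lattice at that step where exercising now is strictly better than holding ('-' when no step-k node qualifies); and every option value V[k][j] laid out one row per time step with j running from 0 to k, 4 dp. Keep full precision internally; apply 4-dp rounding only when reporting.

params: Δt=0.42150 u=1.12396 d=0.88971 q=0.52696 e^(-rΔt)=0.98702
t_4 payoffs: 41.1889 17.6264 0.0000 0.0000 0.0000
t_3: node(3,0) S=100.5848 payoff=30.0952 vs cont=28.3988 → 30.0952 [stop]  node(3,1) S=127.0682 payoff=3.6118 vs cont=8.2297 → 8.2297 [wait]  node(3,2) S=160.5245 payoff=0.0000 vs cont=0.0000 → 0.0000 [wait]  node(3,3) S=202.7897 payoff=0.0000 vs cont=0.0000 → 0.0000 [wait]  ⇒ S*(3)=100.5848
t_2: node(2,0) S=113.0536 payoff=17.6264 vs cont=18.3318 → 18.3318 [wait]  node(2,1) S=142.8200 payoff=0.0000 vs cont=3.8424 → 3.8424 [wait]  node(2,2) S=180.4237 payoff=0.0000 vs cont=0.0000 → 0.0000 [wait]  ⇒ S*(2)=-
t_1: node(1,0) S=127.0682 payoff=3.6118 vs cont=10.5576 → 10.5576 [wait]  node(1,1) S=160.5245 payoff=0.0000 vs cont=1.7940 → 1.7940 [wait]  ⇒ S*(1)=-
t_0: node(0,0) S=142.8200 payoff=0.0000 vs cont=5.8624 → 5.8624 [wait]  ⇒ S*(0)=-

price = 5.8624
boundary = - - - 100.5848
tree:
5.8624
10.5576 1.7940
18.3318 3.8424 0.0000
30.0952 8.2297 0.0000 0.0000
41.1889 17.6264 0.0000 0.0000 0.0000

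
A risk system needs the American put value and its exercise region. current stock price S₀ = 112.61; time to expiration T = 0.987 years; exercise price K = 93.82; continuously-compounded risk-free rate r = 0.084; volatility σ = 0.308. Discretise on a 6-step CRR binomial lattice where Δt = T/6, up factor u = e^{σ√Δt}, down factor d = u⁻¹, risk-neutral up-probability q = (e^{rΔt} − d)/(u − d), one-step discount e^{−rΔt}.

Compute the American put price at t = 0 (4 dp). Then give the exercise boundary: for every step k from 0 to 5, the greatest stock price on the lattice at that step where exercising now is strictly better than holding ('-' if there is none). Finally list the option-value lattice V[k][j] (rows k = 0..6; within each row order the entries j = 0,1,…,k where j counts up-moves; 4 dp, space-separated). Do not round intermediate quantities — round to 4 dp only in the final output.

params: Δt=0.16450 u=1.13306 d=0.88257 q=0.52436 e^(-rΔt)=0.98628
t_6 payoffs: 40.6014 25.4969 6.1053 0.0000 0.0000 0.0000 0.0000
t_5: node(5,0) S=60.2998 payoff=33.5202 vs cont=32.2328 → 33.5202 [stop]  node(5,1) S=77.4141 payoff=16.4059 vs cont=15.1184 → 16.4059 [stop]  node(5,2) S=99.3859 payoff=0.0000 vs cont=2.8641 → 2.8641 [wait]  node(5,3) S=127.5937 payoff=0.0000 vs cont=0.0000 → 0.0000 [wait]  node(5,4) S=163.8075 payoff=0.0000 vs cont=0.0000 → 0.0000 [wait]  node(5,5) S=210.2996 payoff=0.0000 vs cont=0.0000 → 0.0000 [wait]  ⇒ S*(5)=77.4141
t_4: node(4,0) S=68.3231 payoff=25.4969 vs cont=24.2094 → 25.4969 [stop]  node(4,1) S=87.7147 payoff=6.1053 vs cont=9.1775 → 9.1775 [wait]  node(4,2) S=112.6100 payoff=0.0000 vs cont=1.3436 → 1.3436 [wait]  node(4,3) S=144.5711 payoff=0.0000 vs cont=0.0000 → 0.0000 [wait]  node(4,4) S=185.6035 payoff=0.0000 vs cont=0.0000 → 0.0000 [wait]  ⇒ S*(4)=68.3231
t_3: node(3,0) S=77.4141 payoff=16.4059 vs cont=16.7072 → 16.7072 [wait]  node(3,1) S=99.3859 payoff=0.0000 vs cont=5.0001 → 5.0001 [wait]  node(3,2) S=127.5937 payoff=0.0000 vs cont=0.6303 → 0.6303 [wait]  node(3,3) S=163.8075 payoff=0.0000 vs cont=0.0000 → 0.0000 [wait]  ⇒ S*(3)=-
t_2: node(2,0) S=87.7147 payoff=6.1053 vs cont=10.4235 → 10.4235 [wait]  node(2,1) S=112.6100 payoff=0.0000 vs cont=2.6716 → 2.6716 [wait]  node(2,2) S=144.5711 payoff=0.0000 vs cont=0.2957 → 0.2957 [wait]  ⇒ S*(2)=-
t_1: node(1,0) S=99.3859 payoff=0.0000 vs cont=6.2715 → 6.2715 [wait]  node(1,1) S=127.5937 payoff=0.0000 vs cont=1.4062 → 1.4062 [wait]  ⇒ S*(1)=-
t_0: node(0,0) S=112.6100 payoff=0.0000 vs cont=3.6693 → 3.6693 [wait]  ⇒ S*(0)=-

price = 3.6693
boundary = - - - - 68.3231 77.4141
tree:
3.6693
6.2715 1.4062
10.4235 2.6716 0.2957
16.7072 5.0001 0.6303 0.0000
25.4969 9.1775 1.3436 0.0000 0.0000
33.5202 16.4059 2.8641 0.0000 0.0000 0.0000
40.6014 25.4969 6.1053 0.0000 0.0000 0.0000 0.0000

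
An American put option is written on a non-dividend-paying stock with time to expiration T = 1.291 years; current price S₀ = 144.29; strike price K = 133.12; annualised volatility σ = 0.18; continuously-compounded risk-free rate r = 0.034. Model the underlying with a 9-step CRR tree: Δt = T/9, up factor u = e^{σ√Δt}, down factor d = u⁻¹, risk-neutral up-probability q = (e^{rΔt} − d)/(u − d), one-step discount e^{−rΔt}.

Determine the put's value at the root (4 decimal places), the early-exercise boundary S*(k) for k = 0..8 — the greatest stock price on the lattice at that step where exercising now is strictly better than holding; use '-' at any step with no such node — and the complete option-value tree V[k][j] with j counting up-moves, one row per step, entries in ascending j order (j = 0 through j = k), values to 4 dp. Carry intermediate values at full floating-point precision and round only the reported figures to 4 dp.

price = 4.7670
boundary = - - - - 109.8518 102.6124 109.8518 117.6019 109.8518
tree:
4.7670
7.4292 2.3427
11.2554 3.9502 0.8738
16.4974 6.4993 1.6230 0.1871
23.2682 10.3725 2.9679 0.3908 0.0000
30.5076 15.9273 5.3180 0.8160 0.0000 0.0000
37.2699 23.2682 9.2682 1.7040 0.0000 0.0000 0.0000
43.5866 30.5076 15.5181 3.5585 0.0000 0.0000 0.0000 0.0000
49.4870 37.2699 23.2682 7.4311 0.0000 0.0000 0.0000 0.0000 0.0000
54.9985 43.5866 30.5076 15.5181 0.0000 0.0000 0.0000 0.0000 0.0000 0.0000

params: Δt=0.14344 u=1.07055 d=0.93410 q=0.51879 e^(-rΔt)=0.99513
t_9 payoffs: 54.9985 43.5866 30.5076 15.5181 0.0000 0.0000 0.0000 0.0000 0.0000 0.0000
t_8: node(8,0) S=83.6330 payoff=49.4870 vs cont=48.8393 → 49.4870 [stop]  node(8,1) S=95.8501 payoff=37.2699 vs cont=36.6223 → 37.2699 [stop]  node(8,2) S=109.8518 payoff=23.2682 vs cont=22.6206 → 23.2682 [stop]  node(8,3) S=125.8988 payoff=7.2212 vs cont=7.4311 → 7.4311 [wait]  node(8,4) S=144.2900 payoff=0.0000 vs cont=0.0000 → 0.0000 [wait]  node(8,5) S=165.3677 payoff=0.0000 vs cont=0.0000 → 0.0000 [wait]  node(8,6) S=189.5245 payoff=0.0000 vs cont=0.0000 → 0.0000 [wait]  node(8,7) S=217.2101 payoff=0.0000 vs cont=0.0000 → 0.0000 [wait]  node(8,8) S=248.9399 payoff=0.0000 vs cont=0.0000 → 0.0000 [wait]  ⇒ S*(8)=109.8518
t_7: node(7,0) S=89.5334 payoff=43.5866 vs cont=42.9389 → 43.5866 [stop]  node(7,1) S=102.6124 payoff=30.5076 vs cont=29.8600 → 30.5076 [stop]  node(7,2) S=117.6019 payoff=15.5181 vs cont=14.9788 → 15.5181 [stop]  node(7,3) S=134.7811 payoff=0.0000 vs cont=3.5585 → 3.5585 [wait]  node(7,4) S=154.4698 payoff=0.0000 vs cont=0.0000 → 0.0000 [wait]  node(7,5) S=177.0346 payoff=0.0000 vs cont=0.0000 → 0.0000 [wait]  node(7,6) S=202.8956 payoff=0.0000 vs cont=0.0000 → 0.0000 [wait]  node(7,7) S=232.5344 payoff=0.0000 vs cont=0.0000 → 0.0000 [wait]  ⇒ S*(7)=117.6019
t_6: node(6,0) S=95.8501 payoff=37.2699 vs cont=36.6223 → 37.2699 [stop]  node(6,1) S=109.8518 payoff=23.2682 vs cont=22.6206 → 23.2682 [stop]  node(6,2) S=125.8988 payoff=7.2212 vs cont=9.2682 → 9.2682 [wait]  node(6,3) S=144.2900 payoff=0.0000 vs cont=1.7040 → 1.7040 [wait]  node(6,4) S=165.3677 payoff=0.0000 vs cont=0.0000 → 0.0000 [wait]  node(6,5) S=189.5245 payoff=0.0000 vs cont=0.0000 → 0.0000 [wait]  node(6,6) S=217.2101 payoff=0.0000 vs cont=0.0000 → 0.0000 [wait]  ⇒ S*(6)=109.8518
t_5: node(5,0) S=102.6124 payoff=30.5076 vs cont=29.8600 → 30.5076 [stop]  node(5,1) S=117.6019 payoff=15.5181 vs cont=15.9273 → 15.9273 [wait]  node(5,2) S=134.7811 payoff=0.0000 vs cont=5.3180 → 5.3180 [wait]  node(5,3) S=154.4698 payoff=0.0000 vs cont=0.8160 → 0.8160 [wait]  node(5,4) S=177.0346 payoff=0.0000 vs cont=0.0000 → 0.0000 [wait]  node(5,5) S=202.8956 payoff=0.0000 vs cont=0.0000 → 0.0000 [wait]  ⇒ S*(5)=102.6124
t_4: node(4,0) S=109.8518 payoff=23.2682 vs cont=22.8318 → 23.2682 [stop]  node(4,1) S=125.8988 payoff=7.2212 vs cont=10.3725 → 10.3725 [wait]  node(4,2) S=144.2900 payoff=0.0000 vs cont=2.9679 → 2.9679 [wait]  node(4,3) S=165.3677 payoff=0.0000 vs cont=0.3908 → 0.3908 [wait]  node(4,4) S=189.5245 payoff=0.0000 vs cont=0.0000 → 0.0000 [wait]  ⇒ S*(4)=109.8518
t_3: node(3,0) S=117.6019 payoff=15.5181 vs cont=16.4974 → 16.4974 [wait]  node(3,1) S=134.7811 payoff=0.0000 vs cont=6.4993 → 6.4993 [wait]  node(3,2) S=154.4698 payoff=0.0000 vs cont=1.6230 → 1.6230 [wait]  node(3,3) S=177.0346 payoff=0.0000 vs cont=0.1871 → 0.1871 [wait]  ⇒ S*(3)=-
t_2: node(2,0) S=125.8988 payoff=7.2212 vs cont=11.2554 → 11.2554 [wait]  node(2,1) S=144.2900 payoff=0.0000 vs cont=3.9502 → 3.9502 [wait]  node(2,2) S=165.3677 payoff=0.0000 vs cont=0.8738 → 0.8738 [wait]  ⇒ S*(2)=-
t_1: node(1,0) S=134.7811 payoff=0.0000 vs cont=7.4292 → 7.4292 [wait]  node(1,1) S=154.4698 payoff=0.0000 vs cont=2.3427 → 2.3427 [wait]  ⇒ S*(1)=-
t_0: node(0,0) S=144.2900 payoff=0.0000 vs cont=4.7670 → 4.7670 [wait]  ⇒ S*(0)=-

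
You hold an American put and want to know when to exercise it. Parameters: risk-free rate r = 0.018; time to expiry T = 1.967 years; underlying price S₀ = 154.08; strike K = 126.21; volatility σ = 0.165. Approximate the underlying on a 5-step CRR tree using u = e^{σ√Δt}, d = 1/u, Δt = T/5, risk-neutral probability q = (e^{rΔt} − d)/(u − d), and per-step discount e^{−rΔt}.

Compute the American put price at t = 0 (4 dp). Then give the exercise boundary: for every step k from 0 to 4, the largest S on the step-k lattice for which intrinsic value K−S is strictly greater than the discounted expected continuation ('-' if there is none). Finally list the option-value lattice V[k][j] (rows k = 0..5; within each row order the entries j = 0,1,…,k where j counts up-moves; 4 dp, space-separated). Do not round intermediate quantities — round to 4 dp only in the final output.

price = 2.9019
boundary = - - - - 101.8508
tree:
2.9019
5.1671 0.7523
8.9918 1.5413 0.0000
15.1559 3.1577 0.0000 0.0000
24.3592 6.4693 0.0000 0.0000 0.0000
34.3727 13.2538 0.0000 0.0000 0.0000 0.0000

params: Δt=0.39340 u=1.10904 d=0.90168 q=0.50842 e^(-rΔt)=0.99294
t_5 payoffs: 34.3727 13.2538 0.0000 0.0000 0.0000 0.0000
t_4: node(4,0) S=101.8508 payoff=24.3592 vs cont=23.4686 → 24.3592 [stop]  node(4,1) S=125.2724 payoff=0.9376 vs cont=6.4693 → 6.4693 [wait]  node(4,2) S=154.0800 payoff=0.0000 vs cont=0.0000 → 0.0000 [wait]  node(4,3) S=189.5122 payoff=0.0000 vs cont=0.0000 → 0.0000 [wait]  node(4,4) S=233.0923 payoff=0.0000 vs cont=0.0000 → 0.0000 [wait]  ⇒ S*(4)=101.8508
t_3: node(3,0) S=112.9562 payoff=13.2538 vs cont=15.1559 → 15.1559 [wait]  node(3,1) S=138.9315 payoff=0.0000 vs cont=3.1577 → 3.1577 [wait]  node(3,2) S=170.8802 payoff=0.0000 vs cont=0.0000 → 0.0000 [wait]  node(3,3) S=210.1757 payoff=0.0000 vs cont=0.0000 → 0.0000 [wait]  ⇒ S*(3)=-
t_2: node(2,0) S=125.2724 payoff=0.9376 vs cont=8.9918 → 8.9918 [wait]  node(2,1) S=154.0800 payoff=0.0000 vs cont=1.5413 → 1.5413 [wait]  node(2,2) S=189.5122 payoff=0.0000 vs cont=0.0000 → 0.0000 [wait]  ⇒ S*(2)=-
t_1: node(1,0) S=138.9315 payoff=0.0000 vs cont=5.1671 → 5.1671 [wait]  node(1,1) S=170.8802 payoff=0.0000 vs cont=0.7523 → 0.7523 [wait]  ⇒ S*(1)=-
t_0: node(0,0) S=154.0800 payoff=0.0000 vs cont=2.9019 → 2.9019 [wait]  ⇒ S*(0)=-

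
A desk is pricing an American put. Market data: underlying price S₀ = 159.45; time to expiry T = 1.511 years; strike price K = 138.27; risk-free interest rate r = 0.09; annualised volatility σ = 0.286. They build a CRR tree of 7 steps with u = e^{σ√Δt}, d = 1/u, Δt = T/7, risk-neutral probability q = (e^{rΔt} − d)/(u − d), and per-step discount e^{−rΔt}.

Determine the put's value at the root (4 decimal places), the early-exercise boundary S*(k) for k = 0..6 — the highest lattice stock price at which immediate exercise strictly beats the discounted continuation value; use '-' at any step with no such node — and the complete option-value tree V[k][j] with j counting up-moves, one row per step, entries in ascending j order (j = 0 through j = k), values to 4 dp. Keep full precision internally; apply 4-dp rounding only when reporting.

params: Δt=0.21586 u=1.14211 d=0.87557 q=0.54043 e^(-rΔt)=0.98076
t_7 payoffs: 75.3671 56.2186 31.2410 0.0000 0.0000 0.0000 0.0000 0.0000
t_6: node(6,0) S=71.8420 payoff=66.4280 vs cont=63.7677 → 66.4280 [stop]  node(6,1) S=93.7117 payoff=44.5583 vs cont=41.8980 → 44.5583 [stop]  node(6,2) S=122.2388 payoff=16.0312 vs cont=14.0812 → 16.0312 [stop]  node(6,3) S=159.4500 payoff=0.0000 vs cont=0.0000 → 0.0000 [wait]  node(6,4) S=207.9888 payoff=0.0000 vs cont=0.0000 → 0.0000 [wait]  node(6,5) S=271.3034 payoff=0.0000 vs cont=0.0000 → 0.0000 [wait]  node(6,6) S=353.8918 payoff=0.0000 vs cont=0.0000 → 0.0000 [wait]  ⇒ S*(6)=122.2388
t_5: node(5,0) S=82.0514 payoff=56.2186 vs cont=53.5583 → 56.2186 [stop]  node(5,1) S=107.0290 payoff=31.2410 vs cont=28.5807 → 31.2410 [stop]  node(5,2) S=139.6101 payoff=0.0000 vs cont=7.2257 → 7.2257 [wait]  node(5,3) S=182.1093 payoff=0.0000 vs cont=0.0000 → 0.0000 [wait]  node(5,4) S=237.5459 payoff=0.0000 vs cont=0.0000 → 0.0000 [wait]  node(5,5) S=309.8581 payoff=0.0000 vs cont=0.0000 → 0.0000 [wait]  ⇒ S*(5)=107.0290
t_4: node(4,0) S=93.7117 payoff=44.5583 vs cont=41.8980 → 44.5583 [stop]  node(4,1) S=122.2388 payoff=16.0312 vs cont=17.9111 → 17.9111 [wait]  node(4,2) S=159.4500 payoff=0.0000 vs cont=3.2568 → 3.2568 [wait]  node(4,3) S=207.9888 payoff=0.0000 vs cont=0.0000 → 0.0000 [wait]  node(4,4) S=271.3034 payoff=0.0000 vs cont=0.0000 → 0.0000 [wait]  ⇒ S*(4)=93.7117
t_3: node(3,0) S=107.0290 payoff=31.2410 vs cont=29.5771 → 31.2410 [stop]  node(3,1) S=139.6101 payoff=0.0000 vs cont=9.7992 → 9.7992 [wait]  node(3,2) S=182.1093 payoff=0.0000 vs cont=1.4679 → 1.4679 [wait]  node(3,3) S=237.5459 payoff=0.0000 vs cont=0.0000 → 0.0000 [wait]  ⇒ S*(3)=107.0290
t_2: node(2,0) S=122.2388 payoff=16.0312 vs cont=19.2751 → 19.2751 [wait]  node(2,1) S=159.4500 payoff=0.0000 vs cont=5.1949 → 5.1949 [wait]  node(2,2) S=207.9888 payoff=0.0000 vs cont=0.6616 → 0.6616 [wait]  ⇒ S*(2)=-
t_1: node(1,0) S=139.6101 payoff=0.0000 vs cont=11.4413 → 11.4413 [wait]  node(1,1) S=182.1093 payoff=0.0000 vs cont=2.6922 → 2.6922 [wait]  ⇒ S*(1)=-
t_0: node(0,0) S=159.4500 payoff=0.0000 vs cont=6.5838 → 6.5838 [wait]  ⇒ S*(0)=-

price = 6.5838
boundary = - - - 107.0290 93.7117 107.0290 122.2388
tree:
6.5838
11.4413 2.6922
19.2751 5.1949 0.6616
31.2410 9.7992 1.4679 0.0000
44.5583 17.9111 3.2568 0.0000 0.0000
56.2186 31.2410 7.2257 0.0000 0.0000 0.0000
66.4280 44.5583 16.0312 0.0000 0.0000 0.0000 0.0000
75.3671 56.2186 31.2410 0.0000 0.0000 0.0000 0.0000 0.0000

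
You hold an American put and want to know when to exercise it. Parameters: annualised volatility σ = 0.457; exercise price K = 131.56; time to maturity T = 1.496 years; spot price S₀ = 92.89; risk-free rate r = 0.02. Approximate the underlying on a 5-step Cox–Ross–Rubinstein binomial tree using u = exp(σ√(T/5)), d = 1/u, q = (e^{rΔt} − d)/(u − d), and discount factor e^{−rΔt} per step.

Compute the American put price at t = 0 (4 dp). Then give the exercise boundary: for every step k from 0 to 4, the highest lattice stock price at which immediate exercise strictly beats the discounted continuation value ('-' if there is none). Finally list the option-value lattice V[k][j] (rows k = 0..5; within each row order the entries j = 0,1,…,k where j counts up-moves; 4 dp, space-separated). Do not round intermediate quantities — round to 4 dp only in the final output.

price = 46.5977
boundary = - - 56.3434 72.3446 92.8900
tree:
46.5977
60.4513 30.2676
75.2166 43.1905 14.8584
87.6786 59.2154 24.1579 3.6773
97.3843 75.2166 38.6700 6.7226 0.0000
104.9433 87.6786 59.2154 12.2898 0.0000 0.0000

params: Δt=0.29920 u=1.28399 d=0.77882 q=0.44971 e^(-rΔt)=0.99403
t_5 payoffs: 104.9433 87.6786 59.2154 12.2898 0.0000 0.0000
t_4: node(4,0) S=34.1757 payoff=97.3843 vs cont=96.5994 → 97.3843 [stop]  node(4,1) S=56.3434 payoff=75.2166 vs cont=74.4317 → 75.2166 [stop]  node(4,2) S=92.8900 payoff=38.6700 vs cont=37.8851 → 38.6700 [stop]  node(4,3) S=153.1421 payoff=0.0000 vs cont=6.7226 → 6.7226 [wait]  node(4,4) S=252.4762 payoff=0.0000 vs cont=0.0000 → 0.0000 [wait]  ⇒ S*(4)=92.8900
t_3: node(3,0) S=43.8814 payoff=87.6786 vs cont=86.8937 → 87.6786 [stop]  node(3,1) S=72.3446 payoff=59.2154 vs cont=58.4305 → 59.2154 [stop]  node(3,2) S=119.2702 payoff=12.2898 vs cont=24.1579 → 24.1579 [wait]  node(3,3) S=196.6335 payoff=0.0000 vs cont=3.6773 → 3.6773 [wait]  ⇒ S*(3)=72.3446
t_2: node(2,0) S=56.3434 payoff=75.2166 vs cont=74.4317 → 75.2166 [stop]  node(2,1) S=92.8900 payoff=38.6700 vs cont=43.1905 → 43.1905 [wait]  node(2,2) S=153.1421 payoff=0.0000 vs cont=14.8584 → 14.8584 [wait]  ⇒ S*(2)=56.3434
t_1: node(1,0) S=72.3446 payoff=59.2154 vs cont=60.4513 → 60.4513 [wait]  node(1,1) S=119.2702 payoff=12.2898 vs cont=30.2676 → 30.2676 [wait]  ⇒ S*(1)=-
t_0: node(0,0) S=92.8900 payoff=38.6700 vs cont=46.5977 → 46.5977 [wait]  ⇒ S*(0)=-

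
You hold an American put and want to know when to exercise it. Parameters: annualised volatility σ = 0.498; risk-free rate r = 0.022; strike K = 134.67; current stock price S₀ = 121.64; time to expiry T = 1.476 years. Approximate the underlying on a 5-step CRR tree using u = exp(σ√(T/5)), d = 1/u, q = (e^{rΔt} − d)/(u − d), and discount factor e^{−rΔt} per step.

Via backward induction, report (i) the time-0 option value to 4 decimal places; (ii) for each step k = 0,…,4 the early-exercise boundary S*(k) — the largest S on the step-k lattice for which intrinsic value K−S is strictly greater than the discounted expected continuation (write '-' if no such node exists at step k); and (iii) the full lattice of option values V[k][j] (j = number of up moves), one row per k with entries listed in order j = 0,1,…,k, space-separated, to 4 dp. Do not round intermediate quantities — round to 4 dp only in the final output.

Δt=0.29520  u=1.31072  d=0.76294  q=0.44466  discount=0.99353
step 5 (expiry): payoffs max(K−S,0) = 103.2265 80.6507 41.8659 0.0000 0.0000 0.0000
step 4: (k=4,j=0): S=41.2135, (K−S)⁺=93.4565, hold=92.5847 ⇒ V=93.4565 exercise | (k=4,j=1): S=70.8040, (K−S)⁺=63.8660, hold=62.9942 ⇒ V=63.8660 exercise | (k=4,j=2): S=121.6400, (K−S)⁺=13.0300, hold=23.0993 ⇒ V=23.0993 continue | (k=4,j=3): S=208.9752, (K−S)⁺=0.0000, hold=0.0000 ⇒ V=0.0000 continue | (k=4,j=4): S=359.0155, (K−S)⁺=0.0000, hold=0.0000 ⇒ V=0.0000 continue  boundary S*=70.8040
step 3: (k=3,j=0): S=54.0193, (K−S)⁺=80.6507, hold=79.7789 ⇒ V=80.6507 exercise | (k=3,j=1): S=92.8041, (K−S)⁺=41.8659, hold=45.4425 ⇒ V=45.4425 continue | (k=3,j=2): S=159.4357, (K−S)⁺=0.0000, hold=12.7449 ⇒ V=12.7449 continue | (k=3,j=3): S=273.9075, (K−S)⁺=0.0000, hold=0.0000 ⇒ V=0.0000 continue  boundary S*=54.0193
step 2: (k=2,j=0): S=70.8040, (K−S)⁺=63.8660, hold=64.5743 ⇒ V=64.5743 continue | (k=2,j=1): S=121.6400, (K−S)⁺=13.0300, hold=30.7031 ⇒ V=30.7031 continue | (k=2,j=2): S=208.9752, (K−S)⁺=0.0000, hold=7.0319 ⇒ V=7.0319 continue  boundary S*=-
step 1: (k=1,j=0): S=92.8041, (K−S)⁺=41.8659, hold=49.1926 ⇒ V=49.1926 continue | (k=1,j=1): S=159.4357, (K−S)⁺=0.0000, hold=20.0469 ⇒ V=20.0469 continue  boundary S*=-
step 0: (k=0,j=0): S=121.6400, (K−S)⁺=13.0300, hold=35.9981 ⇒ V=35.9981 continue  boundary S*=-

price = 35.9981
boundary = - - - 54.0193 70.8040
tree:
35.9981
49.1926 20.0469
64.5743 30.7031 7.0319
80.6507 45.4425 12.7449 0.0000
93.4565 63.8660 23.0993 0.0000 0.0000
103.2265 80.6507 41.8659 0.0000 0.0000 0.0000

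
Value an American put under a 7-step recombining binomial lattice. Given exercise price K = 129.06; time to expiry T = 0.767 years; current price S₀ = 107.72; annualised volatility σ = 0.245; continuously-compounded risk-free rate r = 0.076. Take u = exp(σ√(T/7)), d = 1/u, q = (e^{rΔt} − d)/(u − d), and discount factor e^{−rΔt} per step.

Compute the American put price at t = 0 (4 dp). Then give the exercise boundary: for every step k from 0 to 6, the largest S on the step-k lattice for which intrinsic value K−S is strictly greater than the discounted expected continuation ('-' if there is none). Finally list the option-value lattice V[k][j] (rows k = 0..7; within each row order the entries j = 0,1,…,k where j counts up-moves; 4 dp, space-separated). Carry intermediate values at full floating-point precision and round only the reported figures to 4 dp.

price = 21.4283
boundary = - 99.3289 107.7200 99.3289 107.7200 99.3289 107.7200
tree:
21.4283
29.7311 14.4392
37.4686 21.3400 8.5773
44.6033 29.7311 13.8185 4.0874
51.1823 37.4686 21.3400 7.3989 1.2297
57.2488 44.6033 29.7311 12.9182 2.6452 0.0000
62.8427 51.1823 37.4686 21.3400 5.6901 0.0000 0.0000
68.0008 57.2488 44.6033 29.7311 12.2400 0.0000 0.0000 0.0000

Δt=0.10957, u=1.08448, d=0.92210, q=0.53124, disc=e^(-rΔt)=0.99171
k=7 terminal: V=max(K-S,0) → 68.0008 57.2488 44.6033 29.7311 12.2400 0.0000 0.0000 0.0000
k=6: j=0 S=66.2173 intr=62.8427 cont=61.7724 V=62.8427[EX]; j=1 S=77.8777 intr=51.1823 cont=50.1120 V=51.1823[EX]; j=2 S=91.5914 intr=37.4686 cont=36.3983 V=37.4686[EX]; j=3 S=107.7200 intr=21.3400 cont=20.2697 V=21.3400[EX]; j=4 S=126.6887 intr=2.3713 cont=5.6901 V=5.6901[hold]; j=5 S=148.9977 intr=0.0000 cont=0.0000 V=0.0000[hold]; j=6 S=175.2351 intr=0.0000 cont=0.0000 V=0.0000[hold]  S*(6)=107.7200
k=5: j=0 S=71.8112 intr=57.2488 cont=56.1785 V=57.2488[EX]; j=1 S=84.4567 intr=44.6033 cont=43.5330 V=44.6033[EX]; j=2 S=99.3289 intr=29.7311 cont=28.6608 V=29.7311[EX]; j=3 S=116.8200 intr=12.2400 cont=12.9182 V=12.9182[hold]; j=4 S=137.3911 intr=0.0000 cont=2.6452 V=2.6452[hold]; j=5 S=161.5847 intr=0.0000 cont=0.0000 V=0.0000[hold]  S*(5)=99.3289
k=4: j=0 S=77.8777 intr=51.1823 cont=50.1120 V=51.1823[EX]; j=1 S=91.5914 intr=37.4686 cont=36.3983 V=37.4686[EX]; j=2 S=107.7200 intr=21.3400 cont=20.6270 V=21.3400[EX]; j=3 S=126.6887 intr=2.3713 cont=7.3989 V=7.3989[hold]; j=4 S=148.9977 intr=0.0000 cont=1.2297 V=1.2297[hold]  S*(4)=107.7200
k=3: j=0 S=84.4567 intr=44.6033 cont=43.5330 V=44.6033[EX]; j=1 S=99.3289 intr=29.7311 cont=28.6608 V=29.7311[EX]; j=2 S=116.8200 intr=12.2400 cont=13.8185 V=13.8185[hold]; j=3 S=137.3911 intr=0.0000 cont=4.0874 V=4.0874[hold]  S*(3)=99.3289
k=2: j=0 S=91.5914 intr=37.4686 cont=36.3983 V=37.4686[EX]; j=1 S=107.7200 intr=21.3400 cont=21.1013 V=21.3400[EX]; j=2 S=126.6887 intr=2.3713 cont=8.5773 V=8.5773[hold]  S*(2)=107.7200
k=1: j=0 S=99.3289 intr=29.7311 cont=28.6608 V=29.7311[EX]; j=1 S=116.8200 intr=12.2400 cont=14.4392 V=14.4392[hold]  S*(1)=99.3289
k=0: j=0 S=107.7200 intr=21.3400 cont=21.4283 V=21.4283[hold]  S*(0)=-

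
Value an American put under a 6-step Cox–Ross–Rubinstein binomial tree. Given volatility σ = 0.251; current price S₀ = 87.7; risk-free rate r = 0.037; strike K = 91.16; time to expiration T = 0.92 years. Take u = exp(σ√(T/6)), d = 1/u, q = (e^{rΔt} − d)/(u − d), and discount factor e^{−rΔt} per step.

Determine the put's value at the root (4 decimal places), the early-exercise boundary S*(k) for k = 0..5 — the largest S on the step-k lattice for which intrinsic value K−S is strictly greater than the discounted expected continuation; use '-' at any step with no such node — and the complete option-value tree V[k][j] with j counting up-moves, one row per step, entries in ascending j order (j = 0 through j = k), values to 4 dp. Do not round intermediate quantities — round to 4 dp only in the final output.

Δt=0.15333  u=1.10328  d=0.90639  q=0.50435  discount=0.99434
step 6 (expiry): payoffs max(K−S,0) = 42.5317 31.9685 19.1108 3.4600 0.0000 0.0000 0.0000
step 5: (k=5,j=0): S=53.6505, (K−S)⁺=37.5095, hold=36.9937 ⇒ V=37.5095 exercise | (k=5,j=1): S=65.3047, (K−S)⁺=25.8553, hold=25.3396 ⇒ V=25.8553 exercise | (k=5,j=2): S=79.4904, (K−S)⁺=11.6696, hold=11.1539 ⇒ V=11.6696 exercise | (k=5,j=3): S=96.7575, (K−S)⁺=0.0000, hold=1.7053 ⇒ V=1.7053 continue | (k=5,j=4): S=117.7755, (K−S)⁺=0.0000, hold=0.0000 ⇒ V=0.0000 continue | (k=5,j=5): S=143.3590, (K−S)⁺=0.0000, hold=0.0000 ⇒ V=0.0000 continue  boundary S*=79.4904
step 4: (k=4,j=0): S=59.1915, (K−S)⁺=31.9685, hold=31.4528 ⇒ V=31.9685 exercise | (k=4,j=1): S=72.0492, (K−S)⁺=19.1108, hold=18.5950 ⇒ V=19.1108 exercise | (k=4,j=2): S=87.7000, (K−S)⁺=3.4600, hold=6.6066 ⇒ V=6.6066 continue | (k=4,j=3): S=106.7505, (K−S)⁺=0.0000, hold=0.8404 ⇒ V=0.8404 continue | (k=4,j=4): S=129.9391, (K−S)⁺=0.0000, hold=0.0000 ⇒ V=0.0000 continue  boundary S*=72.0492
step 3: (k=3,j=0): S=65.3047, (K−S)⁺=25.8553, hold=25.3396 ⇒ V=25.8553 exercise | (k=3,j=1): S=79.4904, (K−S)⁺=11.6696, hold=12.7319 ⇒ V=12.7319 continue | (k=3,j=2): S=96.7575, (K−S)⁺=0.0000, hold=3.6775 ⇒ V=3.6775 continue | (k=3,j=3): S=117.7755, (K−S)⁺=0.0000, hold=0.4142 ⇒ V=0.4142 continue  boundary S*=65.3047
step 2: (k=2,j=0): S=72.0492, (K−S)⁺=19.1108, hold=19.1278 ⇒ V=19.1278 continue | (k=2,j=1): S=87.7000, (K−S)⁺=3.4600, hold=8.1192 ⇒ V=8.1192 continue | (k=2,j=2): S=106.7505, (K−S)⁺=0.0000, hold=2.0202 ⇒ V=2.0202 continue  boundary S*=-
step 1: (k=1,j=0): S=79.4904, (K−S)⁺=11.6696, hold=13.4988 ⇒ V=13.4988 continue | (k=1,j=1): S=96.7575, (K−S)⁺=0.0000, hold=5.0147 ⇒ V=5.0147 continue  boundary S*=-
step 0: (k=0,j=0): S=87.7000, (K−S)⁺=3.4600, hold=9.1677 ⇒ V=9.1677 continue  boundary S*=-

price = 9.1677
boundary = - - - 65.3047 72.0492 79.4904
tree:
9.1677
13.4988 5.0147
19.1278 8.1192 2.0202
25.8553 12.7319 3.6775 0.4142
31.9685 19.1108 6.6066 0.8404 0.0000
37.5095 25.8553 11.6696 1.7053 0.0000 0.0000
42.5317 31.9685 19.1108 3.4600 0.0000 0.0000 0.0000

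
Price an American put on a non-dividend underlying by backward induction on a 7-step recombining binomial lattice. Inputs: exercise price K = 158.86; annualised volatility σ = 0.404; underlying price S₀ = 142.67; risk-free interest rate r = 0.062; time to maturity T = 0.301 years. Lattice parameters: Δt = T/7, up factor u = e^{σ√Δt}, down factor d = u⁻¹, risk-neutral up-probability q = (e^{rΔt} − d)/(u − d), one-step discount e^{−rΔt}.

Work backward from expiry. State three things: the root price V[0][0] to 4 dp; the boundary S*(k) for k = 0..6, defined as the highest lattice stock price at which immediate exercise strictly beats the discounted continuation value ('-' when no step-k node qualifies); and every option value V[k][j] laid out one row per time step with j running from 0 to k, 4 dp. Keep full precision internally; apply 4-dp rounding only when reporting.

Δt=0.04300, u=1.08738, d=0.91964, q=0.49498, disc=e^(-rΔt)=0.99734
k=7 terminal: V=max(K-S,0) → 79.4910 65.0137 47.8957 27.6553 3.7229 0.0000 0.0000 0.0000
k=6: j=0 S=86.3046 intr=72.5554 cont=72.1324 V=72.5554[EX]; j=1 S=102.0470 intr=56.8130 cont=56.3901 V=56.8130[EX]; j=2 S=120.6609 intr=38.1991 cont=37.7762 V=38.1991[EX]; j=3 S=142.6700 intr=16.1900 cont=15.7670 V=16.1900[EX]; j=4 S=168.6937 intr=0.0000 cont=1.8751 V=1.8751[hold]; j=5 S=199.4643 intr=0.0000 cont=0.0000 V=0.0000[hold]; j=6 S=235.8475 intr=0.0000 cont=0.0000 V=0.0000[hold]  S*(6)=142.6700
k=5: j=0 S=93.8463 intr=65.0137 cont=64.5908 V=65.0137[EX]; j=1 S=110.9643 intr=47.8957 cont=47.4727 V=47.8957[EX]; j=2 S=131.2047 intr=27.6553 cont=27.2323 V=27.6553[EX]; j=3 S=155.1371 intr=3.7229 cont=9.0801 V=9.0801[hold]; j=4 S=183.4349 intr=0.0000 cont=0.9444 V=0.9444[hold]; j=5 S=216.8944 intr=0.0000 cont=0.0000 V=0.0000[hold]  S*(5)=131.2047
k=4: j=0 S=102.0470 intr=56.8130 cont=56.3901 V=56.8130[EX]; j=1 S=120.6609 intr=38.1991 cont=37.7762 V=38.1991[EX]; j=2 S=142.6700 intr=16.1900 cont=18.4117 V=18.4117[hold]; j=3 S=168.6937 intr=0.0000 cont=5.0397 V=5.0397[hold]; j=4 S=199.4643 intr=0.0000 cont=0.4757 V=0.4757[hold]  S*(4)=120.6609
k=3: j=0 S=110.9643 intr=47.8957 cont=47.4727 V=47.8957[EX]; j=1 S=131.2047 intr=27.6553 cont=28.3291 V=28.3291[hold]; j=2 S=155.1371 intr=3.7229 cont=11.7614 V=11.7614[hold]; j=3 S=183.4349 intr=0.0000 cont=2.7732 V=2.7732[hold]  S*(3)=110.9643
k=2: j=0 S=120.6609 intr=38.1991 cont=38.1088 V=38.1991[EX]; j=1 S=142.6700 intr=16.1900 cont=20.0748 V=20.0748[hold]; j=2 S=168.6937 intr=0.0000 cont=7.2929 V=7.2929[hold]  S*(2)=120.6609
k=1: j=0 S=131.2047 intr=27.6553 cont=29.1501 V=29.1501[hold]; j=1 S=155.1371 intr=3.7229 cont=13.7114 V=13.7114[hold]  S*(1)=-
k=0: j=0 S=142.6700 intr=16.1900 cont=21.4509 V=21.4509[hold]  S*(0)=-

price = 21.4509
boundary = - - 120.6609 110.9643 120.6609 131.2047 142.6700
tree:
21.4509
29.1501 13.7114
38.1991 20.0748 7.2929
47.8957 28.3291 11.7614 2.7732
56.8130 38.1991 18.4117 5.0397 0.4757
65.0137 47.8957 27.6553 9.0801 0.9444 0.0000
72.5554 56.8130 38.1991 16.1900 1.8751 0.0000 0.0000
79.4910 65.0137 47.8957 27.6553 3.7229 0.0000 0.0000 0.0000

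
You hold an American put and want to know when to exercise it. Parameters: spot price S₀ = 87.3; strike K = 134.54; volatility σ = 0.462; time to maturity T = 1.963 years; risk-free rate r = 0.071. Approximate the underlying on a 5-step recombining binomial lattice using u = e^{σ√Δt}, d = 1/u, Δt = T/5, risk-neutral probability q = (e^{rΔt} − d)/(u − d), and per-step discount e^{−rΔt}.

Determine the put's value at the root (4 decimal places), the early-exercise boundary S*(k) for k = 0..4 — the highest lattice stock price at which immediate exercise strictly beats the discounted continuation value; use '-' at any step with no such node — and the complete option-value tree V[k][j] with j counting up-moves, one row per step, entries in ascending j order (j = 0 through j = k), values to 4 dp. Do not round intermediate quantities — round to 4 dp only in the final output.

params: Δt=0.39260 u=1.33573 d=0.74865 q=0.47628 e^(-rΔt)=0.97251
t_5 payoffs: 114.0086 97.9083 69.1826 17.9306 0.0000 0.0000
t_4: node(4,0) S=27.4244 payoff=107.1156 vs cont=103.4171 → 107.1156 [stop]  node(4,1) S=48.9301 payoff=85.6099 vs cont=81.9115 → 85.6099 [stop]  node(4,2) S=87.3000 payoff=47.2400 vs cont=43.5415 → 47.2400 [stop]  node(4,3) S=155.7588 payoff=0.0000 vs cont=9.1325 → 9.1325 [wait]  node(4,4) S=277.9015 payoff=0.0000 vs cont=0.0000 → 0.0000 [wait]  ⇒ S*(4)=87.3000
t_3: node(3,0) S=36.6317 payoff=97.9083 vs cont=94.2099 → 97.9083 [stop]  node(3,1) S=65.3574 payoff=69.1826 vs cont=65.4841 → 69.1826 [stop]  node(3,2) S=116.6094 payoff=17.9306 vs cont=28.2905 → 28.2905 [wait]  node(3,3) S=208.0519 payoff=0.0000 vs cont=4.6514 → 4.6514 [wait]  ⇒ S*(3)=65.3574
t_2: node(2,0) S=48.9301 payoff=85.6099 vs cont=81.9115 → 85.6099 [stop]  node(2,1) S=87.3000 payoff=47.2400 vs cont=48.3401 → 48.3401 [wait]  node(2,2) S=155.7588 payoff=0.0000 vs cont=16.5635 → 16.5635 [wait]  ⇒ S*(2)=48.9301
t_1: node(1,0) S=65.3574 payoff=69.1826 vs cont=65.9936 → 69.1826 [stop]  node(1,1) S=116.6094 payoff=17.9306 vs cont=32.2927 → 32.2927 [wait]  ⇒ S*(1)=65.3574
t_0: node(0,0) S=87.3000 payoff=47.2400 vs cont=50.1939 → 50.1939 [wait]  ⇒ S*(0)=-

price = 50.1939
boundary = - 65.3574 48.9301 65.3574 87.3000
tree:
50.1939
69.1826 32.2927
85.6099 48.3401 16.5635
97.9083 69.1826 28.2905 4.6514
107.1156 85.6099 47.2400 9.1325 0.0000
114.0086 97.9083 69.1826 17.9306 0.0000 0.0000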